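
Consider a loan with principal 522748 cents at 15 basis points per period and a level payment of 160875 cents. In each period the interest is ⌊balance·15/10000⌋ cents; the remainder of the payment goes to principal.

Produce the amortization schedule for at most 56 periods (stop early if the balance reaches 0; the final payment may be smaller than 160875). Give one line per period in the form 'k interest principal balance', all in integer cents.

1 784 160091 362657
2 543 160332 202325
3 303 160572 41753
4 62 41753 0

1. interest=⌊522748·15/10000⌋=784; principal=160875-784=160091; balance=522748-160091=362657
2. interest=⌊362657·15/10000⌋=543; principal=160875-543=160332; balance=362657-160332=202325
3. interest=⌊202325·15/10000⌋=303; principal=160875-303=160572; balance=202325-160572=41753
4. interest=⌊41753·15/10000⌋=62; principal=min(160875-62,41753)=41753; balance=41753-41753=0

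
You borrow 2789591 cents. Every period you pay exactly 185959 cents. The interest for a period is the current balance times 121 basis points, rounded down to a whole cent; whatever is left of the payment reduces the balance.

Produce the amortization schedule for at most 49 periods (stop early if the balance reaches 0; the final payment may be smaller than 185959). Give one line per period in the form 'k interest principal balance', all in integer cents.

1 33754 152205 2637386
2 31912 154047 2483339
3 30048 155911 2327428
4 28161 157798 2169630
5 26252 159707 2009923
6 24320 161639 1848284
7 22364 163595 1684689
8 20384 165575 1519114
9 18381 167578 1351536
10 16353 169606 1181930
11 14301 171658 1010272
12 12224 173735 836537
13 10122 175837 660700
14 7994 177965 482735
15 5841 180118 302617
16 3661 182298 120319
17 1455 120319 0

1. interest=⌊2789591·121/10000⌋=33754; principal=185959-33754=152205; balance=2789591-152205=2637386
2. interest=⌊2637386·121/10000⌋=31912; principal=185959-31912=154047; balance=2637386-154047=2483339
3. interest=⌊2483339·121/10000⌋=30048; principal=185959-30048=155911; balance=2483339-155911=2327428
4. interest=⌊2327428·121/10000⌋=28161; principal=185959-28161=157798; balance=2327428-157798=2169630
5. interest=⌊2169630·121/10000⌋=26252; principal=185959-26252=159707; balance=2169630-159707=2009923
6. interest=⌊2009923·121/10000⌋=24320; principal=185959-24320=161639; balance=2009923-161639=1848284
7. interest=⌊1848284·121/10000⌋=22364; principal=185959-22364=163595; balance=1848284-163595=1684689
8. interest=⌊1684689·121/10000⌋=20384; principal=185959-20384=165575; balance=1684689-165575=1519114
9. interest=⌊1519114·121/10000⌋=18381; principal=185959-18381=167578; balance=1519114-167578=1351536
10. interest=⌊1351536·121/10000⌋=16353; principal=185959-16353=169606; balance=1351536-169606=1181930
11. interest=⌊1181930·121/10000⌋=14301; principal=185959-14301=171658; balance=1181930-171658=1010272
12. interest=⌊1010272·121/10000⌋=12224; principal=185959-12224=173735; balance=1010272-173735=836537
13. interest=⌊836537·121/10000⌋=10122; principal=185959-10122=175837; balance=836537-175837=660700
14. interest=⌊660700·121/10000⌋=7994; principal=185959-7994=177965; balance=660700-177965=482735
15. interest=⌊482735·121/10000⌋=5841; principal=185959-5841=180118; balance=482735-180118=302617
16. interest=⌊302617·121/10000⌋=3661; principal=185959-3661=182298; balance=302617-182298=120319
17. interest=⌊120319·121/10000⌋=1455; principal=min(185959-1455,120319)=120319; balance=120319-120319=0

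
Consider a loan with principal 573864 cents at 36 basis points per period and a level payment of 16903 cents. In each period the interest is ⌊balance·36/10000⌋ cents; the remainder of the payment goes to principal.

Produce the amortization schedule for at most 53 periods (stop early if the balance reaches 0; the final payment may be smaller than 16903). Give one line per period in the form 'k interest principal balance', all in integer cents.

1. interest=⌊573864·36/10000⌋=2065; principal=16903-2065=14838; balance=573864-14838=559026
2. interest=⌊559026·36/10000⌋=2012; principal=16903-2012=14891; balance=559026-14891=544135
3. interest=⌊544135·36/10000⌋=1958; principal=16903-1958=14945; balance=544135-14945=529190
4. interest=⌊529190·36/10000⌋=1905; principal=16903-1905=14998; balance=529190-14998=514192
5. interest=⌊514192·36/10000⌋=1851; principal=16903-1851=15052; balance=514192-15052=499140
6. interest=⌊499140·36/10000⌋=1796; principal=16903-1796=15107; balance=499140-15107=484033
7. interest=⌊484033·36/10000⌋=1742; principal=16903-1742=15161; balance=484033-15161=468872
8. interest=⌊468872·36/10000⌋=1687; principal=16903-1687=15216; balance=468872-15216=453656
9. interest=⌊453656·36/10000⌋=1633; principal=16903-1633=15270; balance=453656-15270=438386
10. interest=⌊438386·36/10000⌋=1578; principal=16903-1578=15325; balance=438386-15325=423061
11. interest=⌊423061·36/10000⌋=1523; principal=16903-1523=15380; balance=423061-15380=407681
12. interest=⌊407681·36/10000⌋=1467; principal=16903-1467=15436; balance=407681-15436=392245
13. interest=⌊392245·36/10000⌋=1412; principal=16903-1412=15491; balance=392245-15491=376754
14. interest=⌊376754·36/10000⌋=1356; principal=16903-1356=15547; balance=376754-15547=361207
15. interest=⌊361207·36/10000⌋=1300; principal=16903-1300=15603; balance=361207-15603=345604
16. interest=⌊345604·36/10000⌋=1244; principal=16903-1244=15659; balance=345604-15659=329945
17. interest=⌊329945·36/10000⌋=1187; principal=16903-1187=15716; balance=329945-15716=314229
18. interest=⌊314229·36/10000⌋=1131; principal=16903-1131=15772; balance=314229-15772=298457
19. interest=⌊298457·36/10000⌋=1074; principal=16903-1074=15829; balance=298457-15829=282628
20. interest=⌊282628·36/10000⌋=1017; principal=16903-1017=15886; balance=282628-15886=266742
21. interest=⌊266742·36/10000⌋=960; principal=16903-960=15943; balance=266742-15943=250799
22. interest=⌊250799·36/10000⌋=902; principal=16903-902=16001; balance=250799-16001=234798
23. interest=⌊234798·36/10000⌋=845; principal=16903-845=16058; balance=234798-16058=218740
24. interest=⌊218740·36/10000⌋=787; principal=16903-787=16116; balance=218740-16116=202624
25. interest=⌊202624·36/10000⌋=729; principal=16903-729=16174; balance=202624-16174=186450
26. interest=⌊186450·36/10000⌋=671; principal=16903-671=16232; balance=186450-16232=170218
27. interest=⌊170218·36/10000⌋=612; principal=16903-612=16291; balance=170218-16291=153927
28. interest=⌊153927·36/10000⌋=554; principal=16903-554=16349; balance=153927-16349=137578
29. interest=⌊137578·36/10000⌋=495; principal=16903-495=16408; balance=137578-16408=121170
30. interest=⌊121170·36/10000⌋=436; principal=16903-436=16467; balance=121170-16467=104703
31. interest=⌊104703·36/10000⌋=376; principal=16903-376=16527; balance=104703-16527=88176
32. interest=⌊88176·36/10000⌋=317; principal=16903-317=16586; balance=88176-16586=71590
33. interest=⌊71590·36/10000⌋=257; principal=16903-257=16646; balance=71590-16646=54944
34. interest=⌊54944·36/10000⌋=197; principal=16903-197=16706; balance=54944-16706=38238
35. interest=⌊38238·36/10000⌋=137; principal=16903-137=16766; balance=38238-16766=21472
36. interest=⌊21472·36/10000⌋=77; principal=16903-77=16826; balance=21472-16826=4646
37. interest=⌊4646·36/10000⌋=16; principal=min(16903-16,4646)=4646; balance=4646-4646=0

1 2065 14838 559026
2 2012 14891 544135
3 1958 14945 529190
4 1905 14998 514192
5 1851 15052 499140
6 1796 15107 484033
7 1742 15161 468872
8 1687 15216 453656
9 1633 15270 438386
10 1578 15325 423061
11 1523 15380 407681
12 1467 15436 392245
13 1412 15491 376754
14 1356 15547 361207
15 1300 15603 345604
16 1244 15659 329945
17 1187 15716 314229
18 1131 15772 298457
19 1074 15829 282628
20 1017 15886 266742
21 960 15943 250799
22 902 16001 234798
23 845 16058 218740
24 787 16116 202624
25 729 16174 186450
26 671 16232 170218
27 612 16291 153927
28 554 16349 137578
29 495 16408 121170
30 436 16467 104703
31 376 16527 88176
32 317 16586 71590
33 257 16646 54944
34 197 16706 38238
35 137 16766 21472
36 77 16826 4646
37 16 4646 0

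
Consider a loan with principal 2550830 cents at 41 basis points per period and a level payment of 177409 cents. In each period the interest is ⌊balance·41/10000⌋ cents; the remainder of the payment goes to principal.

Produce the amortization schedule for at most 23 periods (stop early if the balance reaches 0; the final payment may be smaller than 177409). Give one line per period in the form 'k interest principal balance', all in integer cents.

1. interest=⌊2550830·41/10000⌋=10458; principal=177409-10458=166951; balance=2550830-166951=2383879
2. interest=⌊2383879·41/10000⌋=9773; principal=177409-9773=167636; balance=2383879-167636=2216243
3. interest=⌊2216243·41/10000⌋=9086; principal=177409-9086=168323; balance=2216243-168323=2047920
4. interest=⌊2047920·41/10000⌋=8396; principal=177409-8396=169013; balance=2047920-169013=1878907
5. interest=⌊1878907·41/10000⌋=7703; principal=177409-7703=169706; balance=1878907-169706=1709201
6. interest=⌊1709201·41/10000⌋=7007; principal=177409-7007=170402; balance=1709201-170402=1538799
7. interest=⌊1538799·41/10000⌋=6309; principal=177409-6309=171100; balance=1538799-171100=1367699
8. interest=⌊1367699·41/10000⌋=5607; principal=177409-5607=171802; balance=1367699-171802=1195897
9. interest=⌊1195897·41/10000⌋=4903; principal=177409-4903=172506; balance=1195897-172506=1023391
10. interest=⌊1023391·41/10000⌋=4195; principal=177409-4195=173214; balance=1023391-173214=850177
11. interest=⌊850177·41/10000⌋=3485; principal=177409-3485=173924; balance=850177-173924=676253
12. interest=⌊676253·41/10000⌋=2772; principal=177409-2772=174637; balance=676253-174637=501616
13. interest=⌊501616·41/10000⌋=2056; principal=177409-2056=175353; balance=501616-175353=326263
14. interest=⌊326263·41/10000⌋=1337; principal=177409-1337=176072; balance=326263-176072=150191
15. interest=⌊150191·41/10000⌋=615; principal=min(177409-615,150191)=150191; balance=150191-150191=0

1 10458 166951 2383879
2 9773 167636 2216243
3 9086 168323 2047920
4 8396 169013 1878907
5 7703 169706 1709201
6 7007 170402 1538799
7 6309 171100 1367699
8 5607 171802 1195897
9 4903 172506 1023391
10 4195 173214 850177
11 3485 173924 676253
12 2772 174637 501616
13 2056 175353 326263
14 1337 176072 150191
15 615 150191 0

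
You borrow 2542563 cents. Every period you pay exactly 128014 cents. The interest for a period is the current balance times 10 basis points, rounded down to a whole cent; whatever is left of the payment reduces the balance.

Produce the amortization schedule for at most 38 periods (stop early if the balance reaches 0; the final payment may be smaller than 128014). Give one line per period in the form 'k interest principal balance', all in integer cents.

1 2542 125472 2417091
2 2417 125597 2291494
3 2291 125723 2165771
4 2165 125849 2039922
5 2039 125975 1913947
6 1913 126101 1787846
7 1787 126227 1661619
8 1661 126353 1535266
9 1535 126479 1408787
10 1408 126606 1282181
11 1282 126732 1155449
12 1155 126859 1028590
13 1028 126986 901604
14 901 127113 774491
15 774 127240 647251
16 647 127367 519884
17 519 127495 392389
18 392 127622 264767
19 264 127750 137017
20 137 127877 9140
21 9 9140 0

1. interest=⌊2542563·10/10000⌋=2542; principal=128014-2542=125472; balance=2542563-125472=2417091
2. interest=⌊2417091·10/10000⌋=2417; principal=128014-2417=125597; balance=2417091-125597=2291494
3. interest=⌊2291494·10/10000⌋=2291; principal=128014-2291=125723; balance=2291494-125723=2165771
4. interest=⌊2165771·10/10000⌋=2165; principal=128014-2165=125849; balance=2165771-125849=2039922
5. interest=⌊2039922·10/10000⌋=2039; principal=128014-2039=125975; balance=2039922-125975=1913947
6. interest=⌊1913947·10/10000⌋=1913; principal=128014-1913=126101; balance=1913947-126101=1787846
7. interest=⌊1787846·10/10000⌋=1787; principal=128014-1787=126227; balance=1787846-126227=1661619
8. interest=⌊1661619·10/10000⌋=1661; principal=128014-1661=126353; balance=1661619-126353=1535266
9. interest=⌊1535266·10/10000⌋=1535; principal=128014-1535=126479; balance=1535266-126479=1408787
10. interest=⌊1408787·10/10000⌋=1408; principal=128014-1408=126606; balance=1408787-126606=1282181
11. interest=⌊1282181·10/10000⌋=1282; principal=128014-1282=126732; balance=1282181-126732=1155449
12. interest=⌊1155449·10/10000⌋=1155; principal=128014-1155=126859; balance=1155449-126859=1028590
13. interest=⌊1028590·10/10000⌋=1028; principal=128014-1028=126986; balance=1028590-126986=901604
14. interest=⌊901604·10/10000⌋=901; principal=128014-901=127113; balance=901604-127113=774491
15. interest=⌊774491·10/10000⌋=774; principal=128014-774=127240; balance=774491-127240=647251
16. interest=⌊647251·10/10000⌋=647; principal=128014-647=127367; balance=647251-127367=519884
17. interest=⌊519884·10/10000⌋=519; principal=128014-519=127495; balance=519884-127495=392389
18. interest=⌊392389·10/10000⌋=392; principal=128014-392=127622; balance=392389-127622=264767
19. interest=⌊264767·10/10000⌋=264; principal=128014-264=127750; balance=264767-127750=137017
20. interest=⌊137017·10/10000⌋=137; principal=128014-137=127877; balance=137017-127877=9140
21. interest=⌊9140·10/10000⌋=9; principal=min(128014-9,9140)=9140; balance=9140-9140=0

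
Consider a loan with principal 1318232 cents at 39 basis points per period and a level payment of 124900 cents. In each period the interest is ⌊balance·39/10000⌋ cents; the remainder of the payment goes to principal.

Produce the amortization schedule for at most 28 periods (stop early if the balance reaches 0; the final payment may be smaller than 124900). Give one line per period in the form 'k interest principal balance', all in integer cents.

1 5141 119759 1198473
2 4674 120226 1078247
3 4205 120695 957552
4 3734 121166 836386
5 3261 121639 714747
6 2787 122113 592634
7 2311 122589 470045
8 1833 123067 346978
9 1353 123547 223431
10 871 124029 99402
11 387 99402 0

1. interest=⌊1318232·39/10000⌋=5141; principal=124900-5141=119759; balance=1318232-119759=1198473
2. interest=⌊1198473·39/10000⌋=4674; principal=124900-4674=120226; balance=1198473-120226=1078247
3. interest=⌊1078247·39/10000⌋=4205; principal=124900-4205=120695; balance=1078247-120695=957552
4. interest=⌊957552·39/10000⌋=3734; principal=124900-3734=121166; balance=957552-121166=836386
5. interest=⌊836386·39/10000⌋=3261; principal=124900-3261=121639; balance=836386-121639=714747
6. interest=⌊714747·39/10000⌋=2787; principal=124900-2787=122113; balance=714747-122113=592634
7. interest=⌊592634·39/10000⌋=2311; principal=124900-2311=122589; balance=592634-122589=470045
8. interest=⌊470045·39/10000⌋=1833; principal=124900-1833=123067; balance=470045-123067=346978
9. interest=⌊346978·39/10000⌋=1353; principal=124900-1353=123547; balance=346978-123547=223431
10. interest=⌊223431·39/10000⌋=871; principal=124900-871=124029; balance=223431-124029=99402
11. interest=⌊99402·39/10000⌋=387; principal=min(124900-387,99402)=99402; balance=99402-99402=0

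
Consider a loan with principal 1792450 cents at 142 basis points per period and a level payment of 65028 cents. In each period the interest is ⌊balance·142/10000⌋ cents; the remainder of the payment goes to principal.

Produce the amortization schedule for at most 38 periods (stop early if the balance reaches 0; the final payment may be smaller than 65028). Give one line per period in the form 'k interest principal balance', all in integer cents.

1. interest=⌊1792450·142/10000⌋=25452; principal=65028-25452=39576; balance=1792450-39576=1752874
2. interest=⌊1752874·142/10000⌋=24890; principal=65028-24890=40138; balance=1752874-40138=1712736
3. interest=⌊1712736·142/10000⌋=24320; principal=65028-24320=40708; balance=1712736-40708=1672028
4. interest=⌊1672028·142/10000⌋=23742; principal=65028-23742=41286; balance=1672028-41286=1630742
5. interest=⌊1630742·142/10000⌋=23156; principal=65028-23156=41872; balance=1630742-41872=1588870
6. interest=⌊1588870·142/10000⌋=22561; principal=65028-22561=42467; balance=1588870-42467=1546403
7. interest=⌊1546403·142/10000⌋=21958; principal=65028-21958=43070; balance=1546403-43070=1503333
8. interest=⌊1503333·142/10000⌋=21347; principal=65028-21347=43681; balance=1503333-43681=1459652
9. interest=⌊1459652·142/10000⌋=20727; principal=65028-20727=44301; balance=1459652-44301=1415351
10. interest=⌊1415351·142/10000⌋=20097; principal=65028-20097=44931; balance=1415351-44931=1370420
11. interest=⌊1370420·142/10000⌋=19459; principal=65028-19459=45569; balance=1370420-45569=1324851
12. interest=⌊1324851·142/10000⌋=18812; principal=65028-18812=46216; balance=1324851-46216=1278635
13. interest=⌊1278635·142/10000⌋=18156; principal=65028-18156=46872; balance=1278635-46872=1231763
14. interest=⌊1231763·142/10000⌋=17491; principal=65028-17491=47537; balance=1231763-47537=1184226
15. interest=⌊1184226·142/10000⌋=16816; principal=65028-16816=48212; balance=1184226-48212=1136014
16. interest=⌊1136014·142/10000⌋=16131; principal=65028-16131=48897; balance=1136014-48897=1087117
17. interest=⌊1087117·142/10000⌋=15437; principal=65028-15437=49591; balance=1087117-49591=1037526
18. interest=⌊1037526·142/10000⌋=14732; principal=65028-14732=50296; balance=1037526-50296=987230
19. interest=⌊987230·142/10000⌋=14018; principal=65028-14018=51010; balance=987230-51010=936220
20. interest=⌊936220·142/10000⌋=13294; principal=65028-13294=51734; balance=936220-51734=884486
21. interest=⌊884486·142/10000⌋=12559; principal=65028-12559=52469; balance=884486-52469=832017
22. interest=⌊832017·142/10000⌋=11814; principal=65028-11814=53214; balance=832017-53214=778803
23. interest=⌊778803·142/10000⌋=11059; principal=65028-11059=53969; balance=778803-53969=724834
24. interest=⌊724834·142/10000⌋=10292; principal=65028-10292=54736; balance=724834-54736=670098
25. interest=⌊670098·142/10000⌋=9515; principal=65028-9515=55513; balance=670098-55513=614585
26. interest=⌊614585·142/10000⌋=8727; principal=65028-8727=56301; balance=614585-56301=558284
27. interest=⌊558284·142/10000⌋=7927; principal=65028-7927=57101; balance=558284-57101=501183
28. interest=⌊501183·142/10000⌋=7116; principal=65028-7116=57912; balance=501183-57912=443271
29. interest=⌊443271·142/10000⌋=6294; principal=65028-6294=58734; balance=443271-58734=384537
30. interest=⌊384537·142/10000⌋=5460; principal=65028-5460=59568; balance=384537-59568=324969
31. interest=⌊324969·142/10000⌋=4614; principal=65028-4614=60414; balance=324969-60414=264555
32. interest=⌊264555·142/10000⌋=3756; principal=65028-3756=61272; balance=264555-61272=203283
33. interest=⌊203283·142/10000⌋=2886; principal=65028-2886=62142; balance=203283-62142=141141
34. interest=⌊141141·142/10000⌋=2004; principal=65028-2004=63024; balance=141141-63024=78117
35. interest=⌊78117·142/10000⌋=1109; principal=65028-1109=63919; balance=78117-63919=14198
36. interest=⌊14198·142/10000⌋=201; principal=min(65028-201,14198)=14198; balance=14198-14198=0

1 25452 39576 1752874
2 24890 40138 1712736
3 24320 40708 1672028
4 23742 41286 1630742
5 23156 41872 1588870
6 22561 42467 1546403
7 21958 43070 1503333
8 21347 43681 1459652
9 20727 44301 1415351
10 20097 44931 1370420
11 19459 45569 1324851
12 18812 46216 1278635
13 18156 46872 1231763
14 17491 47537 1184226
15 16816 48212 1136014
16 16131 48897 1087117
17 15437 49591 1037526
18 14732 50296 987230
19 14018 51010 936220
20 13294 51734 884486
21 12559 52469 832017
22 11814 53214 778803
23 11059 53969 724834
24 10292 54736 670098
25 9515 55513 614585
26 8727 56301 558284
27 7927 57101 501183
28 7116 57912 443271
29 6294 58734 384537
30 5460 59568 324969
31 4614 60414 264555
32 3756 61272 203283
33 2886 62142 141141
34 2004 63024 78117
35 1109 63919 14198
36 201 14198 0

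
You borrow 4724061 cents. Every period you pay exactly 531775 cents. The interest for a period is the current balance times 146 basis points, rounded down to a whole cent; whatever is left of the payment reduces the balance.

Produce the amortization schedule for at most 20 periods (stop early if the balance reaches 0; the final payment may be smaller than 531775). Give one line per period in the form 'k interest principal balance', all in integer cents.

1 68971 462804 4261257
2 62214 469561 3791696
3 55358 476417 3315279
4 48403 483372 2831907
5 41345 490430 2341477
6 34185 497590 1843887
7 26920 504855 1339032
8 19549 512226 826806
9 12071 519704 307102
10 4483 307102 0

1. interest=⌊4724061·146/10000⌋=68971; principal=531775-68971=462804; balance=4724061-462804=4261257
2. interest=⌊4261257·146/10000⌋=62214; principal=531775-62214=469561; balance=4261257-469561=3791696
3. interest=⌊3791696·146/10000⌋=55358; principal=531775-55358=476417; balance=3791696-476417=3315279
4. interest=⌊3315279·146/10000⌋=48403; principal=531775-48403=483372; balance=3315279-483372=2831907
5. interest=⌊2831907·146/10000⌋=41345; principal=531775-41345=490430; balance=2831907-490430=2341477
6. interest=⌊2341477·146/10000⌋=34185; principal=531775-34185=497590; balance=2341477-497590=1843887
7. interest=⌊1843887·146/10000⌋=26920; principal=531775-26920=504855; balance=1843887-504855=1339032
8. interest=⌊1339032·146/10000⌋=19549; principal=531775-19549=512226; balance=1339032-512226=826806
9. interest=⌊826806·146/10000⌋=12071; principal=531775-12071=519704; balance=826806-519704=307102
10. interest=⌊307102·146/10000⌋=4483; principal=min(531775-4483,307102)=307102; balance=307102-307102=0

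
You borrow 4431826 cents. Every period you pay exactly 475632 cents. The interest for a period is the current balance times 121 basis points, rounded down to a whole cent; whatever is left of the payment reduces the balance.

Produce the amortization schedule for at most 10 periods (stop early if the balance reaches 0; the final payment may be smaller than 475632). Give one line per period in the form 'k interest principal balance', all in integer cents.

1. interest=⌊4431826·121/10000⌋=53625; principal=475632-53625=422007; balance=4431826-422007=4009819
2. interest=⌊4009819·121/10000⌋=48518; principal=475632-48518=427114; balance=4009819-427114=3582705
3. interest=⌊3582705·121/10000⌋=43350; principal=475632-43350=432282; balance=3582705-432282=3150423
4. interest=⌊3150423·121/10000⌋=38120; principal=475632-38120=437512; balance=3150423-437512=2712911
5. interest=⌊2712911·121/10000⌋=32826; principal=475632-32826=442806; balance=2712911-442806=2270105
6. interest=⌊2270105·121/10000⌋=27468; principal=475632-27468=448164; balance=2270105-448164=1821941
7. interest=⌊1821941·121/10000⌋=22045; principal=475632-22045=453587; balance=1821941-453587=1368354
8. interest=⌊1368354·121/10000⌋=16557; principal=475632-16557=459075; balance=1368354-459075=909279
9. interest=⌊909279·121/10000⌋=11002; principal=475632-11002=464630; balance=909279-464630=444649
10. interest=⌊444649·121/10000⌋=5380; principal=min(475632-5380,444649)=444649; balance=444649-444649=0

1 53625 422007 4009819
2 48518 427114 3582705
3 43350 432282 3150423
4 38120 437512 2712911
5 32826 442806 2270105
6 27468 448164 1821941
7 22045 453587 1368354
8 16557 459075 909279
9 11002 464630 444649
10 5380 444649 0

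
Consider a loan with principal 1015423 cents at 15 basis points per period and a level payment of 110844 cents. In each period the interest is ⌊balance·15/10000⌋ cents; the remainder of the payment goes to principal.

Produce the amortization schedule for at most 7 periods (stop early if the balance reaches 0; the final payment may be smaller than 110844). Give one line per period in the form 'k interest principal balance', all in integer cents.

1 1523 109321 906102
2 1359 109485 796617
3 1194 109650 686967
4 1030 109814 577153
5 865 109979 467174
6 700 110144 357030
7 535 110309 246721

1. interest=⌊1015423·15/10000⌋=1523; principal=110844-1523=109321; balance=1015423-109321=906102
2. interest=⌊906102·15/10000⌋=1359; principal=110844-1359=109485; balance=906102-109485=796617
3. interest=⌊796617·15/10000⌋=1194; principal=110844-1194=109650; balance=796617-109650=686967
4. interest=⌊686967·15/10000⌋=1030; principal=110844-1030=109814; balance=686967-109814=577153
5. interest=⌊577153·15/10000⌋=865; principal=110844-865=109979; balance=577153-109979=467174
6. interest=⌊467174·15/10000⌋=700; principal=110844-700=110144; balance=467174-110144=357030
7. interest=⌊357030·15/10000⌋=535; principal=110844-535=110309; balance=357030-110309=246721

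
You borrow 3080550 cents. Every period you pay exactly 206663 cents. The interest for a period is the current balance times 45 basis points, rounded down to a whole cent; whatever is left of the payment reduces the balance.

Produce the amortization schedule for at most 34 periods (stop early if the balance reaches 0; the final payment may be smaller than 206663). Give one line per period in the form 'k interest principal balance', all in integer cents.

1 13862 192801 2887749
2 12994 193669 2694080
3 12123 194540 2499540
4 11247 195416 2304124
5 10368 196295 2107829
6 9485 197178 1910651
7 8597 198066 1712585
8 7706 198957 1513628
9 6811 199852 1313776
10 5911 200752 1113024
11 5008 201655 911369
12 4101 202562 708807
13 3189 203474 505333
14 2273 204390 300943
15 1354 205309 95634
16 430 95634 0

1. interest=⌊3080550·45/10000⌋=13862; principal=206663-13862=192801; balance=3080550-192801=2887749
2. interest=⌊2887749·45/10000⌋=12994; principal=206663-12994=193669; balance=2887749-193669=2694080
3. interest=⌊2694080·45/10000⌋=12123; principal=206663-12123=194540; balance=2694080-194540=2499540
4. interest=⌊2499540·45/10000⌋=11247; principal=206663-11247=195416; balance=2499540-195416=2304124
5. interest=⌊2304124·45/10000⌋=10368; principal=206663-10368=196295; balance=2304124-196295=2107829
6. interest=⌊2107829·45/10000⌋=9485; principal=206663-9485=197178; balance=2107829-197178=1910651
7. interest=⌊1910651·45/10000⌋=8597; principal=206663-8597=198066; balance=1910651-198066=1712585
8. interest=⌊1712585·45/10000⌋=7706; principal=206663-7706=198957; balance=1712585-198957=1513628
9. interest=⌊1513628·45/10000⌋=6811; principal=206663-6811=199852; balance=1513628-199852=1313776
10. interest=⌊1313776·45/10000⌋=5911; principal=206663-5911=200752; balance=1313776-200752=1113024
11. interest=⌊1113024·45/10000⌋=5008; principal=206663-5008=201655; balance=1113024-201655=911369
12. interest=⌊911369·45/10000⌋=4101; principal=206663-4101=202562; balance=911369-202562=708807
13. interest=⌊708807·45/10000⌋=3189; principal=206663-3189=203474; balance=708807-203474=505333
14. interest=⌊505333·45/10000⌋=2273; principal=206663-2273=204390; balance=505333-204390=300943
15. interest=⌊300943·45/10000⌋=1354; principal=206663-1354=205309; balance=300943-205309=95634
16. interest=⌊95634·45/10000⌋=430; principal=min(206663-430,95634)=95634; balance=95634-95634=0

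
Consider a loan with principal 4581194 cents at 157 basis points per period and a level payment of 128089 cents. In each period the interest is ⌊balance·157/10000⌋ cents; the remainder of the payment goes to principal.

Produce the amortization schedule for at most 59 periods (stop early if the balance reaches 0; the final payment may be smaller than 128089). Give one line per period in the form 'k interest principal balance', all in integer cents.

1. interest=⌊4581194·157/10000⌋=71924; principal=128089-71924=56165; balance=4581194-56165=4525029
2. interest=⌊4525029·157/10000⌋=71042; principal=128089-71042=57047; balance=4525029-57047=4467982
3. interest=⌊4467982·157/10000⌋=70147; principal=128089-70147=57942; balance=4467982-57942=4410040
4. interest=⌊4410040·157/10000⌋=69237; principal=128089-69237=58852; balance=4410040-58852=4351188
5. interest=⌊4351188·157/10000⌋=68313; principal=128089-68313=59776; balance=4351188-59776=4291412
6. interest=⌊4291412·157/10000⌋=67375; principal=128089-67375=60714; balance=4291412-60714=4230698
7. interest=⌊4230698·157/10000⌋=66421; principal=128089-66421=61668; balance=4230698-61668=4169030
8. interest=⌊4169030·157/10000⌋=65453; principal=128089-65453=62636; balance=4169030-62636=4106394
9. interest=⌊4106394·157/10000⌋=64470; principal=128089-64470=63619; balance=4106394-63619=4042775
10. interest=⌊4042775·157/10000⌋=63471; principal=128089-63471=64618; balance=4042775-64618=3978157
11. interest=⌊3978157·157/10000⌋=62457; principal=128089-62457=65632; balance=3978157-65632=3912525
12. interest=⌊3912525·157/10000⌋=61426; principal=128089-61426=66663; balance=3912525-66663=3845862
13. interest=⌊3845862·157/10000⌋=60380; principal=128089-60380=67709; balance=3845862-67709=3778153
14. interest=⌊3778153·157/10000⌋=59317; principal=128089-59317=68772; balance=3778153-68772=3709381
15. interest=⌊3709381·157/10000⌋=58237; principal=128089-58237=69852; balance=3709381-69852=3639529
16. interest=⌊3639529·157/10000⌋=57140; principal=128089-57140=70949; balance=3639529-70949=3568580
17. interest=⌊3568580·157/10000⌋=56026; principal=128089-56026=72063; balance=3568580-72063=3496517
18. interest=⌊3496517·157/10000⌋=54895; principal=128089-54895=73194; balance=3496517-73194=3423323
19. interest=⌊3423323·157/10000⌋=53746; principal=128089-53746=74343; balance=3423323-74343=3348980
20. interest=⌊3348980·157/10000⌋=52578; principal=128089-52578=75511; balance=3348980-75511=3273469
21. interest=⌊3273469·157/10000⌋=51393; principal=128089-51393=76696; balance=3273469-76696=3196773
22. interest=⌊3196773·157/10000⌋=50189; principal=128089-50189=77900; balance=3196773-77900=3118873
23. interest=⌊3118873·157/10000⌋=48966; principal=128089-48966=79123; balance=3118873-79123=3039750
24. interest=⌊3039750·157/10000⌋=47724; principal=128089-47724=80365; balance=3039750-80365=2959385
25. interest=⌊2959385·157/10000⌋=46462; principal=128089-46462=81627; balance=2959385-81627=2877758
26. interest=⌊2877758·157/10000⌋=45180; principal=128089-45180=82909; balance=2877758-82909=2794849
27. interest=⌊2794849·157/10000⌋=43879; principal=128089-43879=84210; balance=2794849-84210=2710639
28. interest=⌊2710639·157/10000⌋=42557; principal=128089-42557=85532; balance=2710639-85532=2625107
29. interest=⌊2625107·157/10000⌋=41214; principal=128089-41214=86875; balance=2625107-86875=2538232
30. interest=⌊2538232·157/10000⌋=39850; principal=128089-39850=88239; balance=2538232-88239=2449993
31. interest=⌊2449993·157/10000⌋=38464; principal=128089-38464=89625; balance=2449993-89625=2360368
32. interest=⌊2360368·157/10000⌋=37057; principal=128089-37057=91032; balance=2360368-91032=2269336
33. interest=⌊2269336·157/10000⌋=35628; principal=128089-35628=92461; balance=2269336-92461=2176875
34. interest=⌊2176875·157/10000⌋=34176; principal=128089-34176=93913; balance=2176875-93913=2082962
35. interest=⌊2082962·157/10000⌋=32702; principal=128089-32702=95387; balance=2082962-95387=1987575
36. interest=⌊1987575·157/10000⌋=31204; principal=128089-31204=96885; balance=1987575-96885=1890690
37. interest=⌊1890690·157/10000⌋=29683; principal=128089-29683=98406; balance=1890690-98406=1792284
38. interest=⌊1792284·157/10000⌋=28138; principal=128089-28138=99951; balance=1792284-99951=1692333
39. interest=⌊1692333·157/10000⌋=26569; principal=128089-26569=101520; balance=1692333-101520=1590813
40. interest=⌊1590813·157/10000⌋=24975; principal=128089-24975=103114; balance=1590813-103114=1487699
41. interest=⌊1487699·157/10000⌋=23356; principal=128089-23356=104733; balance=1487699-104733=1382966
42. interest=⌊1382966·157/10000⌋=21712; principal=128089-21712=106377; balance=1382966-106377=1276589
43. interest=⌊1276589·157/10000⌋=20042; principal=128089-20042=108047; balance=1276589-108047=1168542
44. interest=⌊1168542·157/10000⌋=18346; principal=128089-18346=109743; balance=1168542-109743=1058799
45. interest=⌊1058799·157/10000⌋=16623; principal=128089-16623=111466; balance=1058799-111466=947333
46. interest=⌊947333·157/10000⌋=14873; principal=128089-14873=113216; balance=947333-113216=834117
47. interest=⌊834117·157/10000⌋=13095; principal=128089-13095=114994; balance=834117-114994=719123
48. interest=⌊719123·157/10000⌋=11290; principal=128089-11290=116799; balance=719123-116799=602324
49. interest=⌊602324·157/10000⌋=9456; principal=128089-9456=118633; balance=602324-118633=483691
50. interest=⌊483691·157/10000⌋=7593; principal=128089-7593=120496; balance=483691-120496=363195
51. interest=⌊363195·157/10000⌋=5702; principal=128089-5702=122387; balance=363195-122387=240808
52. interest=⌊240808·157/10000⌋=3780; principal=128089-3780=124309; balance=240808-124309=116499
53. interest=⌊116499·157/10000⌋=1829; principal=min(128089-1829,116499)=116499; balance=116499-116499=0

1 71924 56165 4525029
2 71042 57047 4467982
3 70147 57942 4410040
4 69237 58852 4351188
5 68313 59776 4291412
6 67375 60714 4230698
7 66421 61668 4169030
8 65453 62636 4106394
9 64470 63619 4042775
10 63471 64618 3978157
11 62457 65632 3912525
12 61426 66663 3845862
13 60380 67709 3778153
14 59317 68772 3709381
15 58237 69852 3639529
16 57140 70949 3568580
17 56026 72063 3496517
18 54895 73194 3423323
19 53746 74343 3348980
20 52578 75511 3273469
21 51393 76696 3196773
22 50189 77900 3118873
23 48966 79123 3039750
24 47724 80365 2959385
25 46462 81627 2877758
26 45180 82909 2794849
27 43879 84210 2710639
28 42557 85532 2625107
29 41214 86875 2538232
30 39850 88239 2449993
31 38464 89625 2360368
32 37057 91032 2269336
33 35628 92461 2176875
34 34176 93913 2082962
35 32702 95387 1987575
36 31204 96885 1890690
37 29683 98406 1792284
38 28138 99951 1692333
39 26569 101520 1590813
40 24975 103114 1487699
41 23356 104733 1382966
42 21712 106377 1276589
43 20042 108047 1168542
44 18346 109743 1058799
45 16623 111466 947333
46 14873 113216 834117
47 13095 114994 719123
48 11290 116799 602324
49 9456 118633 483691
50 7593 120496 363195
51 5702 122387 240808
52 3780 124309 116499
53 1829 116499 0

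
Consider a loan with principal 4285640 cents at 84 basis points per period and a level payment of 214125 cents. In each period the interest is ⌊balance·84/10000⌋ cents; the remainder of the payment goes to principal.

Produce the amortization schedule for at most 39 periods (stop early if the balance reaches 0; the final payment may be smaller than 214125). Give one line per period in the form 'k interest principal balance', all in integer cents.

1. interest=⌊4285640·84/10000⌋=35999; principal=214125-35999=178126; balance=4285640-178126=4107514
2. interest=⌊4107514·84/10000⌋=34503; principal=214125-34503=179622; balance=4107514-179622=3927892
3. interest=⌊3927892·84/10000⌋=32994; principal=214125-32994=181131; balance=3927892-181131=3746761
4. interest=⌊3746761·84/10000⌋=31472; principal=214125-31472=182653; balance=3746761-182653=3564108
5. interest=⌊3564108·84/10000⌋=29938; principal=214125-29938=184187; balance=3564108-184187=3379921
6. interest=⌊3379921·84/10000⌋=28391; principal=214125-28391=185734; balance=3379921-185734=3194187
7. interest=⌊3194187·84/10000⌋=26831; principal=214125-26831=187294; balance=3194187-187294=3006893
8. interest=⌊3006893·84/10000⌋=25257; principal=214125-25257=188868; balance=3006893-188868=2818025
9. interest=⌊2818025·84/10000⌋=23671; principal=214125-23671=190454; balance=2818025-190454=2627571
10. interest=⌊2627571·84/10000⌋=22071; principal=214125-22071=192054; balance=2627571-192054=2435517
11. interest=⌊2435517·84/10000⌋=20458; principal=214125-20458=193667; balance=2435517-193667=2241850
12. interest=⌊2241850·84/10000⌋=18831; principal=214125-18831=195294; balance=2241850-195294=2046556
13. interest=⌊2046556·84/10000⌋=17191; principal=214125-17191=196934; balance=2046556-196934=1849622
14. interest=⌊1849622·84/10000⌋=15536; principal=214125-15536=198589; balance=1849622-198589=1651033
15. interest=⌊1651033·84/10000⌋=13868; principal=214125-13868=200257; balance=1651033-200257=1450776
16. interest=⌊1450776·84/10000⌋=12186; principal=214125-12186=201939; balance=1450776-201939=1248837
17. interest=⌊1248837·84/10000⌋=10490; principal=214125-10490=203635; balance=1248837-203635=1045202
18. interest=⌊1045202·84/10000⌋=8779; principal=214125-8779=205346; balance=1045202-205346=839856
19. interest=⌊839856·84/10000⌋=7054; principal=214125-7054=207071; balance=839856-207071=632785
20. interest=⌊632785·84/10000⌋=5315; principal=214125-5315=208810; balance=632785-208810=423975
21. interest=⌊423975·84/10000⌋=3561; principal=214125-3561=210564; balance=423975-210564=213411
22. interest=⌊213411·84/10000⌋=1792; principal=214125-1792=212333; balance=213411-212333=1078
23. interest=⌊1078·84/10000⌋=9; principal=min(214125-9,1078)=1078; balance=1078-1078=0

1 35999 178126 4107514
2 34503 179622 3927892
3 32994 181131 3746761
4 31472 182653 3564108
5 29938 184187 3379921
6 28391 185734 3194187
7 26831 187294 3006893
8 25257 188868 2818025
9 23671 190454 2627571
10 22071 192054 2435517
11 20458 193667 2241850
12 18831 195294 2046556
13 17191 196934 1849622
14 15536 198589 1651033
15 13868 200257 1450776
16 12186 201939 1248837
17 10490 203635 1045202
18 8779 205346 839856
19 7054 207071 632785
20 5315 208810 423975
21 3561 210564 213411
22 1792 212333 1078
23 9 1078 0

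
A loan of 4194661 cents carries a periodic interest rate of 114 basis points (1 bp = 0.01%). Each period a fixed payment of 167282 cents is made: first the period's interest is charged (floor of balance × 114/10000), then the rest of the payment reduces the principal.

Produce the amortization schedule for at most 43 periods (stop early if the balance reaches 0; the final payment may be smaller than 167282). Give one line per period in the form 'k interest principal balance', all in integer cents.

1. interest=⌊4194661·114/10000⌋=47819; principal=167282-47819=119463; balance=4194661-119463=4075198
2. interest=⌊4075198·114/10000⌋=46457; principal=167282-46457=120825; balance=4075198-120825=3954373
3. interest=⌊3954373·114/10000⌋=45079; principal=167282-45079=122203; balance=3954373-122203=3832170
4. interest=⌊3832170·114/10000⌋=43686; principal=167282-43686=123596; balance=3832170-123596=3708574
5. interest=⌊3708574·114/10000⌋=42277; principal=167282-42277=125005; balance=3708574-125005=3583569
6. interest=⌊3583569·114/10000⌋=40852; principal=167282-40852=126430; balance=3583569-126430=3457139
7. interest=⌊3457139·114/10000⌋=39411; principal=167282-39411=127871; balance=3457139-127871=3329268
8. interest=⌊3329268·114/10000⌋=37953; principal=167282-37953=129329; balance=3329268-129329=3199939
9. interest=⌊3199939·114/10000⌋=36479; principal=167282-36479=130803; balance=3199939-130803=3069136
10. interest=⌊3069136·114/10000⌋=34988; principal=167282-34988=132294; balance=3069136-132294=2936842
11. interest=⌊2936842·114/10000⌋=33479; principal=167282-33479=133803; balance=2936842-133803=2803039
12. interest=⌊2803039·114/10000⌋=31954; principal=167282-31954=135328; balance=2803039-135328=2667711
13. interest=⌊2667711·114/10000⌋=30411; principal=167282-30411=136871; balance=2667711-136871=2530840
14. interest=⌊2530840·114/10000⌋=28851; principal=167282-28851=138431; balance=2530840-138431=2392409
15. interest=⌊2392409·114/10000⌋=27273; principal=167282-27273=140009; balance=2392409-140009=2252400
16. interest=⌊2252400·114/10000⌋=25677; principal=167282-25677=141605; balance=2252400-141605=2110795
17. interest=⌊2110795·114/10000⌋=24063; principal=167282-24063=143219; balance=2110795-143219=1967576
18. interest=⌊1967576·114/10000⌋=22430; principal=167282-22430=144852; balance=1967576-144852=1822724
19. interest=⌊1822724·114/10000⌋=20779; principal=167282-20779=146503; balance=1822724-146503=1676221
20. interest=⌊1676221·114/10000⌋=19108; principal=167282-19108=148174; balance=1676221-148174=1528047
21. interest=⌊1528047·114/10000⌋=17419; principal=167282-17419=149863; balance=1528047-149863=1378184
22. interest=⌊1378184·114/10000⌋=15711; principal=167282-15711=151571; balance=1378184-151571=1226613
23. interest=⌊1226613·114/10000⌋=13983; principal=167282-13983=153299; balance=1226613-153299=1073314
24. interest=⌊1073314·114/10000⌋=12235; principal=167282-12235=155047; balance=1073314-155047=918267
25. interest=⌊918267·114/10000⌋=10468; principal=167282-10468=156814; balance=918267-156814=761453
26. interest=⌊761453·114/10000⌋=8680; principal=167282-8680=158602; balance=761453-158602=602851
27. interest=⌊602851·114/10000⌋=6872; principal=167282-6872=160410; balance=602851-160410=442441
28. interest=⌊442441·114/10000⌋=5043; principal=167282-5043=162239; balance=442441-162239=280202
29. interest=⌊280202·114/10000⌋=3194; principal=167282-3194=164088; balance=280202-164088=116114
30. interest=⌊116114·114/10000⌋=1323; principal=min(167282-1323,116114)=116114; balance=116114-116114=0

1 47819 119463 4075198
2 46457 120825 3954373
3 45079 122203 3832170
4 43686 123596 3708574
5 42277 125005 3583569
6 40852 126430 3457139
7 39411 127871 3329268
8 37953 129329 3199939
9 36479 130803 3069136
10 34988 132294 2936842
11 33479 133803 2803039
12 31954 135328 2667711
13 30411 136871 2530840
14 28851 138431 2392409
15 27273 140009 2252400
16 25677 141605 2110795
17 24063 143219 1967576
18 22430 144852 1822724
19 20779 146503 1676221
20 19108 148174 1528047
21 17419 149863 1378184
22 15711 151571 1226613
23 13983 153299 1073314
24 12235 155047 918267
25 10468 156814 761453
26 8680 158602 602851
27 6872 160410 442441
28 5043 162239 280202
29 3194 164088 116114
30 1323 116114 0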